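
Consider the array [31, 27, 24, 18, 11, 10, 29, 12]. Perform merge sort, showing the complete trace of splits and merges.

Merge sort trace:

Split: [31, 27, 24, 18, 11, 10, 29, 12] -> [31, 27, 24, 18] and [11, 10, 29, 12]
  Split: [31, 27, 24, 18] -> [31, 27] and [24, 18]
    Split: [31, 27] -> [31] and [27]
    Merge: [31] + [27] -> [27, 31]
    Split: [24, 18] -> [24] and [18]
    Merge: [24] + [18] -> [18, 24]
  Merge: [27, 31] + [18, 24] -> [18, 24, 27, 31]
  Split: [11, 10, 29, 12] -> [11, 10] and [29, 12]
    Split: [11, 10] -> [11] and [10]
    Merge: [11] + [10] -> [10, 11]
    Split: [29, 12] -> [29] and [12]
    Merge: [29] + [12] -> [12, 29]
  Merge: [10, 11] + [12, 29] -> [10, 11, 12, 29]
Merge: [18, 24, 27, 31] + [10, 11, 12, 29] -> [10, 11, 12, 18, 24, 27, 29, 31]

Final sorted array: [10, 11, 12, 18, 24, 27, 29, 31]

The merge sort proceeds by recursively splitting the array and merging sorted halves.
After all merges, the sorted array is [10, 11, 12, 18, 24, 27, 29, 31].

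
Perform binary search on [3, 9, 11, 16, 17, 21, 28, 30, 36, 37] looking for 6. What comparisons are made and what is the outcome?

Binary search for 6 in [3, 9, 11, 16, 17, 21, 28, 30, 36, 37]:

lo=0, hi=9, mid=4, arr[mid]=17 -> 17 > 6, search left half
lo=0, hi=3, mid=1, arr[mid]=9 -> 9 > 6, search left half
lo=0, hi=0, mid=0, arr[mid]=3 -> 3 < 6, search right half
lo=1 > hi=0, target 6 not found

Binary search determines that 6 is not in the array after 3 comparisons. The search space was exhausted without finding the target.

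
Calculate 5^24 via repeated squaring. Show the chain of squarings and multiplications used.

Computing 5^24 by squaring (build up from 5^1; each line after the first costs one multiplication):

5^1 = 5
5^2 = (5^1)^2 = 5^2 = 25
5^3 = 5 * 5^2 = 5 * 25 = 125
5^6 = (5^3)^2 = 125^2 = 15625
5^12 = (5^6)^2 = 15625^2 = 244140625
5^24 = (5^12)^2 = 244140625^2 = 59604644775390625

Result: 59604644775390625
Multiplications needed: 5 (5 lines after 5^1)

5^24 = 59604644775390625. Using exponentiation by squaring, this requires 5 multiplications. The key idea: if the exponent is even, square the half-power; if odd, multiply by the base once.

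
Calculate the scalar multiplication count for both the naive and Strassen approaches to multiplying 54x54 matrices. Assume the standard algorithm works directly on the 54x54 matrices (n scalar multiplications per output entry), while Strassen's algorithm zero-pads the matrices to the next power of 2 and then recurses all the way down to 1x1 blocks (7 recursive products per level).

Matrix multiplication for 54x54 matrices:

Strassen's algorithm requires power-of-2 dimensions. Pad 54x54 to 64x64 (next power of 2).

Standard algorithm: 54^3 = 157464 multiplications
Strassen's algorithm: 7^(log2(64)) = 7^6 = 117649 multiplications
Savings: 157464 - 117649 = 39815 multiplications

Standard: 157464 multiplications (54^3). Strassen: 117649 multiplications (7^6, after padding to 64x64). Strassen reduces 8 recursive multiplications to 7 at each level.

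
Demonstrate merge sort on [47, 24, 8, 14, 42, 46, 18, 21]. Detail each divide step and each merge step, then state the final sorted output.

Merge sort trace:

Split: [47, 24, 8, 14, 42, 46, 18, 21] -> [47, 24, 8, 14] and [42, 46, 18, 21]
  Split: [47, 24, 8, 14] -> [47, 24] and [8, 14]
    Split: [47, 24] -> [47] and [24]
    Merge: [47] + [24] -> [24, 47]
    Split: [8, 14] -> [8] and [14]
    Merge: [8] + [14] -> [8, 14]
  Merge: [24, 47] + [8, 14] -> [8, 14, 24, 47]
  Split: [42, 46, 18, 21] -> [42, 46] and [18, 21]
    Split: [42, 46] -> [42] and [46]
    Merge: [42] + [46] -> [42, 46]
    Split: [18, 21] -> [18] and [21]
    Merge: [18] + [21] -> [18, 21]
  Merge: [42, 46] + [18, 21] -> [18, 21, 42, 46]
Merge: [8, 14, 24, 47] + [18, 21, 42, 46] -> [8, 14, 18, 21, 24, 42, 46, 47]

Final sorted array: [8, 14, 18, 21, 24, 42, 46, 47]

The merge sort proceeds by recursively splitting the array and merging sorted halves.
After all merges, the sorted array is [8, 14, 18, 21, 24, 42, 46, 47].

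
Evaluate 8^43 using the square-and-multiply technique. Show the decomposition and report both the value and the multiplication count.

Computing 8^43 by squaring (build up from 8^1; each line after the first costs one multiplication):

8^1 = 8
8^2 = (8^1)^2 = 8^2 = 64
8^4 = (8^2)^2 = 64^2 = 4096
8^5 = 8 * 8^4 = 8 * 4096 = 32768
8^10 = (8^5)^2 = 32768^2 = 1073741824
8^20 = (8^10)^2 = 1073741824^2 = 1152921504606846976
8^21 = 8 * 8^20 = 8 * 1152921504606846976 = 9223372036854775808
8^42 = (8^21)^2 = 9223372036854775808^2 = 85070591730234615865843651857942052864
8^43 = 8 * 8^42 = 8 * 85070591730234615865843651857942052864 = 680564733841876926926749214863536422912

Result: 680564733841876926926749214863536422912
Multiplications needed: 8 (8 lines after 8^1)

8^43 = 680564733841876926926749214863536422912. Using exponentiation by squaring, this requires 8 multiplications. The key idea: if the exponent is even, square the half-power; if odd, multiply by the base once.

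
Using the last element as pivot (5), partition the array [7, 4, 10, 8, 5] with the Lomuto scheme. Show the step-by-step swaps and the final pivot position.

Lomuto partition with pivot = 5:

Initial array: [7, 4, 10, 8, 5]

arr[0]=7 > 5: no swap
arr[1]=4 <= 5: swap with position 0, array becomes [4, 7, 10, 8, 5]
arr[2]=10 > 5: no swap
arr[3]=8 > 5: no swap

Place pivot at position 1: [4, 5, 10, 8, 7]
Pivot position: 1

After partitioning with pivot 5, the array becomes [4, 5, 10, 8, 7]. The pivot is placed at index 1. All elements to the left of the pivot are <= 5, and all elements to the right are > 5.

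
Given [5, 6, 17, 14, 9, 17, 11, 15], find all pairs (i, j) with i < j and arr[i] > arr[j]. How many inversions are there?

Finding inversions in [5, 6, 17, 14, 9, 17, 11, 15]:

(2, 3): arr[2]=17 > arr[3]=14
(2, 4): arr[2]=17 > arr[4]=9
(2, 6): arr[2]=17 > arr[6]=11
(2, 7): arr[2]=17 > arr[7]=15
(3, 4): arr[3]=14 > arr[4]=9
(3, 6): arr[3]=14 > arr[6]=11
(5, 6): arr[5]=17 > arr[6]=11
(5, 7): arr[5]=17 > arr[7]=15

Total inversions: 8

The array has 8 inversion(s): (2,3), (2,4), (2,6), (2,7), (3,4), (3,6), (5,6), (5,7). Each pair (i,j) satisfies i < j and arr[i] > arr[j].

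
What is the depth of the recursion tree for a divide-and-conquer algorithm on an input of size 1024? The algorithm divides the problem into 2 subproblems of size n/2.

For divide and conquer with division factor 2:

Problem sizes at each level:
Level 0: 1024
Level 1: 512
Level 2: 256
Level 3: 128
Level 4: 64
Level 5: 32
Level 6: 16
Level 7: 8
Level 8: 4
Level 9: 2
Level 10: 1

The root is level 0 and the size-1 base case is level 10 (the tree spans levels 0 through 10, i.e. 11 levels counting the root), so the depth is the number of divisions: log_2(1024) = 10

The recursion tree depth is log_2(1024) = 10. At each level, the problem size is divided by 2, so it takes 10 divisions to reduce to a base case of size 1. The algorithm makes 2 recursive calls at each level.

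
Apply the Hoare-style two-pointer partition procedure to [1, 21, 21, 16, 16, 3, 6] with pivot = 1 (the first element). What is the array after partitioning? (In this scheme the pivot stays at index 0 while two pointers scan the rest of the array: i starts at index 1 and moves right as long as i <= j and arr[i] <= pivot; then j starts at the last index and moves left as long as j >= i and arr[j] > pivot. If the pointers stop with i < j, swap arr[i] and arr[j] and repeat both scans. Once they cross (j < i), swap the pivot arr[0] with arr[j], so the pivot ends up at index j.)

Hoare-style two-pointer partition with pivot = 1:

Initial array: [1, 21, 21, 16, 16, 3, 6]

Pointers start at i = 1, j = 6.
i ends at 1, j ends at 0: the pointers have crossed (j < i), so scanning stops.

j = 0, so swapping arr[0] with arr[j] leaves the pivot at position 0: [1, 21, 21, 16, 16, 3, 6]
Pivot position: 0

After partitioning with pivot 1, the array becomes [1, 21, 21, 16, 16, 3, 6]. The pivot is placed at index 0. All elements to the left of the pivot are <= 1, and all elements to the right are > 1.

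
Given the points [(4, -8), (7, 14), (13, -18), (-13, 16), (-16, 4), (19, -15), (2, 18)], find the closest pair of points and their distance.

Computing all pairwise distances among 7 points:

d((4, -8), (7, 14)) = 22.2036
d((4, -8), (13, -18)) = 13.4536
d((4, -8), (-13, 16)) = 29.4109
d((4, -8), (-16, 4)) = 23.3238
d((4, -8), (19, -15)) = 16.5529
d((4, -8), (2, 18)) = 26.0768
d((7, 14), (13, -18)) = 32.5576
d((7, 14), (-13, 16)) = 20.0998
d((7, 14), (-16, 4)) = 25.0799
d((7, 14), (19, -15)) = 31.3847
d((7, 14), (2, 18)) = 6.4031 <-- minimum
d((13, -18), (-13, 16)) = 42.8019
d((13, -18), (-16, 4)) = 36.4005
d((13, -18), (19, -15)) = 6.7082
d((13, -18), (2, 18)) = 37.6431
d((-13, 16), (-16, 4)) = 12.3693
d((-13, 16), (19, -15)) = 44.5533
d((-13, 16), (2, 18)) = 15.1327
d((-16, 4), (19, -15)) = 39.8246
d((-16, 4), (2, 18)) = 22.8035
d((19, -15), (2, 18)) = 37.1214

Closest pair: (7, 14) and (2, 18) with distance 6.4031

The closest pair is (7, 14) and (2, 18) with Euclidean distance 6.4031. For 7 points, brute-force pairwise comparison is shown above. For large n, the divide-and-conquer algorithm (sort by x, recurse on halves, check the dividing strip) achieves O(n log n).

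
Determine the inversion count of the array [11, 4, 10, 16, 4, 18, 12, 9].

Finding inversions in [11, 4, 10, 16, 4, 18, 12, 9]:

(0, 1): arr[0]=11 > arr[1]=4
(0, 2): arr[0]=11 > arr[2]=10
(0, 4): arr[0]=11 > arr[4]=4
(0, 7): arr[0]=11 > arr[7]=9
(2, 4): arr[2]=10 > arr[4]=4
(2, 7): arr[2]=10 > arr[7]=9
(3, 4): arr[3]=16 > arr[4]=4
(3, 6): arr[3]=16 > arr[6]=12
(3, 7): arr[3]=16 > arr[7]=9
(5, 6): arr[5]=18 > arr[6]=12
(5, 7): arr[5]=18 > arr[7]=9
(6, 7): arr[6]=12 > arr[7]=9

Total inversions: 12

The array has 12 inversion(s): (0,1), (0,2), (0,4), (0,7), (2,4), (2,7), (3,4), (3,6), (3,7), (5,6), (5,7), (6,7). Each pair (i,j) satisfies i < j and arr[i] > arr[j].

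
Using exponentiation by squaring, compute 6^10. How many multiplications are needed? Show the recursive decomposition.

Computing 6^10 by squaring (build up from 6^1; each line after the first costs one multiplication):

6^1 = 6
6^2 = (6^1)^2 = 6^2 = 36
6^4 = (6^2)^2 = 36^2 = 1296
6^5 = 6 * 6^4 = 6 * 1296 = 7776
6^10 = (6^5)^2 = 7776^2 = 60466176

Result: 60466176
Multiplications needed: 4 (4 lines after 6^1)

6^10 = 60466176. Using exponentiation by squaring, this requires 4 multiplications. The key idea: if the exponent is even, square the half-power; if odd, multiply by the base once.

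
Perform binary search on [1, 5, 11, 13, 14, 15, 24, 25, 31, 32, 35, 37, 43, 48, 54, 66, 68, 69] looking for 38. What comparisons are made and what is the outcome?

Binary search for 38 in [1, 5, 11, 13, 14, 15, 24, 25, 31, 32, 35, 37, 43, 48, 54, 66, 68, 69]:

lo=0, hi=17, mid=8, arr[mid]=31 -> 31 < 38, search right half
lo=9, hi=17, mid=13, arr[mid]=48 -> 48 > 38, search left half
lo=9, hi=12, mid=10, arr[mid]=35 -> 35 < 38, search right half
lo=11, hi=12, mid=11, arr[mid]=37 -> 37 < 38, search right half
lo=12, hi=12, mid=12, arr[mid]=43 -> 43 > 38, search left half
lo=12 > hi=11, target 38 not found

Binary search determines that 38 is not in the array after 5 comparisons. The search space was exhausted without finding the target.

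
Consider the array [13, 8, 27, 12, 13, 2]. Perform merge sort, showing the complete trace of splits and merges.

Merge sort trace:

Split: [13, 8, 27, 12, 13, 2] -> [13, 8, 27] and [12, 13, 2]
  Split: [13, 8, 27] -> [13] and [8, 27]
    Split: [8, 27] -> [8] and [27]
    Merge: [8] + [27] -> [8, 27]
  Merge: [13] + [8, 27] -> [8, 13, 27]
  Split: [12, 13, 2] -> [12] and [13, 2]
    Split: [13, 2] -> [13] and [2]
    Merge: [13] + [2] -> [2, 13]
  Merge: [12] + [2, 13] -> [2, 12, 13]
Merge: [8, 13, 27] + [2, 12, 13] -> [2, 8, 12, 13, 13, 27]

Final sorted array: [2, 8, 12, 13, 13, 27]

The merge sort proceeds by recursively splitting the array and merging sorted halves.
After all merges, the sorted array is [2, 8, 12, 13, 13, 27].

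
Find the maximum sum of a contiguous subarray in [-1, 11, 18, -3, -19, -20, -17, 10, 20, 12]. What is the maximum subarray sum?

Using Kadane's algorithm on [-1, 11, 18, -3, -19, -20, -17, 10, 20, 12]:

Scanning through the array:
Position 1 (value 11): max_ending_here = 11, max_so_far = 11
Position 2 (value 18): max_ending_here = 29, max_so_far = 29
Position 3 (value -3): max_ending_here = 26, max_so_far = 29
Position 4 (value -19): max_ending_here = 7, max_so_far = 29
Position 5 (value -20): max_ending_here = -13, max_so_far = 29
Position 6 (value -17): max_ending_here = -17, max_so_far = 29
Position 7 (value 10): max_ending_here = 10, max_so_far = 29
Position 8 (value 20): max_ending_here = 30, max_so_far = 30
Position 9 (value 12): max_ending_here = 42, max_so_far = 42

Maximum subarray: [10, 20, 12]
Maximum sum: 42

The maximum subarray is [10, 20, 12] with sum 42. This subarray runs from index 7 to index 9.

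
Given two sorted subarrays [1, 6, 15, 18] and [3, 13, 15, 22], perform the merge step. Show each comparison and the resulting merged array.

Merging process:

Compare 1 vs 3: take 1 from left. Merged: [1]
Compare 6 vs 3: take 3 from right. Merged: [1, 3]
Compare 6 vs 13: take 6 from left. Merged: [1, 3, 6]
Compare 15 vs 13: take 13 from right. Merged: [1, 3, 6, 13]
Compare 15 vs 15: take 15 from left. Merged: [1, 3, 6, 13, 15]
Compare 18 vs 15: take 15 from right. Merged: [1, 3, 6, 13, 15, 15]
Compare 18 vs 22: take 18 from left. Merged: [1, 3, 6, 13, 15, 15, 18]
Append remaining from right: [22]. Merged: [1, 3, 6, 13, 15, 15, 18, 22]

Final merged array: [1, 3, 6, 13, 15, 15, 18, 22]
Total comparisons: 7

The merged array is [1, 3, 6, 13, 15, 15, 18, 22], requiring 7 comparisons. The merge step runs in O(n) time where n is the total number of elements.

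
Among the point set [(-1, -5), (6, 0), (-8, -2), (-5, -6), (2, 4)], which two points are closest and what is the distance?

Computing all pairwise distances among 5 points:

d((-1, -5), (6, 0)) = 8.6023
d((-1, -5), (-8, -2)) = 7.6158
d((-1, -5), (-5, -6)) = 4.1231 <-- minimum
d((-1, -5), (2, 4)) = 9.4868
d((6, 0), (-8, -2)) = 14.1421
d((6, 0), (-5, -6)) = 12.53
d((6, 0), (2, 4)) = 5.6569
d((-8, -2), (-5, -6)) = 5.0
d((-8, -2), (2, 4)) = 11.6619
d((-5, -6), (2, 4)) = 12.2066

Closest pair: (-1, -5) and (-5, -6) with distance 4.1231

The closest pair is (-1, -5) and (-5, -6) with Euclidean distance 4.1231. For 5 points, brute-force pairwise comparison is shown above. For large n, the divide-and-conquer algorithm (sort by x, recurse on halves, check the dividing strip) achieves O(n log n).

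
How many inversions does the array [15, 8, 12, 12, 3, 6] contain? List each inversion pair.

Finding inversions in [15, 8, 12, 12, 3, 6]:

(0, 1): arr[0]=15 > arr[1]=8
(0, 2): arr[0]=15 > arr[2]=12
(0, 3): arr[0]=15 > arr[3]=12
(0, 4): arr[0]=15 > arr[4]=3
(0, 5): arr[0]=15 > arr[5]=6
(1, 4): arr[1]=8 > arr[4]=3
(1, 5): arr[1]=8 > arr[5]=6
(2, 4): arr[2]=12 > arr[4]=3
(2, 5): arr[2]=12 > arr[5]=6
(3, 4): arr[3]=12 > arr[4]=3
(3, 5): arr[3]=12 > arr[5]=6

Total inversions: 11

The array has 11 inversion(s): (0,1), (0,2), (0,3), (0,4), (0,5), (1,4), (1,5), (2,4), (2,5), (3,4), (3,5). Each pair (i,j) satisfies i < j and arr[i] > arr[j].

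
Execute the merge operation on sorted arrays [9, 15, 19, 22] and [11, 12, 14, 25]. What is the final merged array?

Merging process:

Compare 9 vs 11: take 9 from left. Merged: [9]
Compare 15 vs 11: take 11 from right. Merged: [9, 11]
Compare 15 vs 12: take 12 from right. Merged: [9, 11, 12]
Compare 15 vs 14: take 14 from right. Merged: [9, 11, 12, 14]
Compare 15 vs 25: take 15 from left. Merged: [9, 11, 12, 14, 15]
Compare 19 vs 25: take 19 from left. Merged: [9, 11, 12, 14, 15, 19]
Compare 22 vs 25: take 22 from left. Merged: [9, 11, 12, 14, 15, 19, 22]
Append remaining from right: [25]. Merged: [9, 11, 12, 14, 15, 19, 22, 25]

Final merged array: [9, 11, 12, 14, 15, 19, 22, 25]
Total comparisons: 7

The merged array is [9, 11, 12, 14, 15, 19, 22, 25], requiring 7 comparisons. The merge step runs in O(n) time where n is the total number of elements.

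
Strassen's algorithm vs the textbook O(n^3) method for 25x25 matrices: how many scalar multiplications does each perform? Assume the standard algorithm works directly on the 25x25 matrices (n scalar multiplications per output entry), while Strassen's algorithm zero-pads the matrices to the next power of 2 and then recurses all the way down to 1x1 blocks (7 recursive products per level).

Matrix multiplication for 25x25 matrices:

Strassen's algorithm requires power-of-2 dimensions. Pad 25x25 to 32x32 (next power of 2).

Standard algorithm: 25^3 = 15625 multiplications
Strassen's algorithm: 7^(log2(32)) = 7^5 = 16807 multiplications
Difference: 15625 - 16807 = -1182 (Strassen uses MORE here due to padding overhead — for small or just-over-power-of-2 n, padding can outweigh the per-level savings)

Standard: 15625 multiplications (25^3). Strassen: 16807 multiplications (7^5, after padding to 32x32). Strassen reduces 8 recursive multiplications to 7 at each level.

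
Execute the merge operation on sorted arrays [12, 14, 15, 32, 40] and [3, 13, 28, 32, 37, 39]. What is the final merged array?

Merging process:

Compare 12 vs 3: take 3 from right. Merged: [3]
Compare 12 vs 13: take 12 from left. Merged: [3, 12]
Compare 14 vs 13: take 13 from right. Merged: [3, 12, 13]
Compare 14 vs 28: take 14 from left. Merged: [3, 12, 13, 14]
Compare 15 vs 28: take 15 from left. Merged: [3, 12, 13, 14, 15]
Compare 32 vs 28: take 28 from right. Merged: [3, 12, 13, 14, 15, 28]
Compare 32 vs 32: take 32 from left. Merged: [3, 12, 13, 14, 15, 28, 32]
Compare 40 vs 32: take 32 from right. Merged: [3, 12, 13, 14, 15, 28, 32, 32]
Compare 40 vs 37: take 37 from right. Merged: [3, 12, 13, 14, 15, 28, 32, 32, 37]
Compare 40 vs 39: take 39 from right. Merged: [3, 12, 13, 14, 15, 28, 32, 32, 37, 39]
Append remaining from left: [40]. Merged: [3, 12, 13, 14, 15, 28, 32, 32, 37, 39, 40]

Final merged array: [3, 12, 13, 14, 15, 28, 32, 32, 37, 39, 40]
Total comparisons: 10

The merged array is [3, 12, 13, 14, 15, 28, 32, 32, 37, 39, 40], requiring 10 comparisons. The merge step runs in O(n) time where n is the total number of elements.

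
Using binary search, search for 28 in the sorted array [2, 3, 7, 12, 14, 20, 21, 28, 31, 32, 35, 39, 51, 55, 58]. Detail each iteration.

Binary search for 28 in [2, 3, 7, 12, 14, 20, 21, 28, 31, 32, 35, 39, 51, 55, 58]:

lo=0, hi=14, mid=7, arr[mid]=28 -> Found target at index 7!

Binary search finds 28 at index 7 after 1 comparisons. The search repeatedly halves the search space by comparing with the middle element.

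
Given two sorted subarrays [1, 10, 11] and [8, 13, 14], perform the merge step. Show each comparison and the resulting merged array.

Merging process:

Compare 1 vs 8: take 1 from left. Merged: [1]
Compare 10 vs 8: take 8 from right. Merged: [1, 8]
Compare 10 vs 13: take 10 from left. Merged: [1, 8, 10]
Compare 11 vs 13: take 11 from left. Merged: [1, 8, 10, 11]
Append remaining from right: [13, 14]. Merged: [1, 8, 10, 11, 13, 14]

Final merged array: [1, 8, 10, 11, 13, 14]
Total comparisons: 4

The merged array is [1, 8, 10, 11, 13, 14], requiring 4 comparisons. The merge step runs in O(n) time where n is the total number of elements.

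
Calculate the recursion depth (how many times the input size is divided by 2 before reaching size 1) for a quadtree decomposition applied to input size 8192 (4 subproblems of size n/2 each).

For divide and conquer with division factor 2:

Problem sizes at each level:
Level 0: 8192
Level 1: 4096
Level 2: 2048
Level 3: 1024
Level 4: 512
Level 5: 256
Level 6: 128
Level 7: 64
Level 8: 32
Level 9: 16
Level 10: 8
Level 11: 4
Level 12: 2
Level 13: 1

The root is level 0 and the size-1 base case is level 13 (the tree spans levels 0 through 13, i.e. 14 levels counting the root), so the depth is the number of divisions: log_2(8192) = 13

The recursion tree depth is log_2(8192) = 13. At each level, the problem size is divided by 2, so it takes 13 divisions to reduce to a base case of size 1. The algorithm makes 4 recursive calls at each level.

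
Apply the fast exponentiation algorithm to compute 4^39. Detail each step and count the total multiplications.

Computing 4^39 by squaring (build up from 4^1; each line after the first costs one multiplication):

4^1 = 4
4^2 = (4^1)^2 = 4^2 = 16
4^4 = (4^2)^2 = 16^2 = 256
4^8 = (4^4)^2 = 256^2 = 65536
4^9 = 4 * 4^8 = 4 * 65536 = 262144
4^18 = (4^9)^2 = 262144^2 = 68719476736
4^19 = 4 * 4^18 = 4 * 68719476736 = 274877906944
4^38 = (4^19)^2 = 274877906944^2 = 75557863725914323419136
4^39 = 4 * 4^38 = 4 * 75557863725914323419136 = 302231454903657293676544

Result: 302231454903657293676544
Multiplications needed: 8 (8 lines after 4^1)

4^39 = 302231454903657293676544. Using exponentiation by squaring, this requires 8 multiplications. The key idea: if the exponent is even, square the half-power; if odd, multiply by the base once.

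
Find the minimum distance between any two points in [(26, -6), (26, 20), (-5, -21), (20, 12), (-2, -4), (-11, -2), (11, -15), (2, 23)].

Computing all pairwise distances among 8 points:

d((26, -6), (26, 20)) = 26.0
d((26, -6), (-5, -21)) = 34.4384
d((26, -6), (20, 12)) = 18.9737
d((26, -6), (-2, -4)) = 28.0713
d((26, -6), (-11, -2)) = 37.2156
d((26, -6), (11, -15)) = 17.4929
d((26, -6), (2, 23)) = 37.6431
d((26, 20), (-5, -21)) = 51.4004
d((26, 20), (20, 12)) = 10.0
d((26, 20), (-2, -4)) = 36.8782
d((26, 20), (-11, -2)) = 43.0465
d((26, 20), (11, -15)) = 38.0789
d((26, 20), (2, 23)) = 24.1868
d((-5, -21), (20, 12)) = 41.4005
d((-5, -21), (-2, -4)) = 17.2627
d((-5, -21), (-11, -2)) = 19.9249
d((-5, -21), (11, -15)) = 17.088
d((-5, -21), (2, 23)) = 44.5533
d((20, 12), (-2, -4)) = 27.2029
d((20, 12), (-11, -2)) = 34.0147
d((20, 12), (11, -15)) = 28.4605
d((20, 12), (2, 23)) = 21.095
d((-2, -4), (-11, -2)) = 9.2195 <-- minimum
d((-2, -4), (11, -15)) = 17.0294
d((-2, -4), (2, 23)) = 27.2947
d((-11, -2), (11, -15)) = 25.5539
d((-11, -2), (2, 23)) = 28.178
d((11, -15), (2, 23)) = 39.0512

Closest pair: (-2, -4) and (-11, -2) with distance 9.2195

The closest pair is (-2, -4) and (-11, -2) with Euclidean distance 9.2195. For 8 points, brute-force pairwise comparison is shown above. For large n, the divide-and-conquer algorithm (sort by x, recurse on halves, check the dividing strip) achieves O(n log n).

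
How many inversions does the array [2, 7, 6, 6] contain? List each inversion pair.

Finding inversions in [2, 7, 6, 6]:

(1, 2): arr[1]=7 > arr[2]=6
(1, 3): arr[1]=7 > arr[3]=6

Total inversions: 2

The array has 2 inversion(s): (1,2), (1,3). Each pair (i,j) satisfies i < j and arr[i] > arr[j].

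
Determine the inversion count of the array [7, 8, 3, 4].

Finding inversions in [7, 8, 3, 4]:

(0, 2): arr[0]=7 > arr[2]=3
(0, 3): arr[0]=7 > arr[3]=4
(1, 2): arr[1]=8 > arr[2]=3
(1, 3): arr[1]=8 > arr[3]=4

Total inversions: 4

The array has 4 inversion(s): (0,2), (0,3), (1,2), (1,3). Each pair (i,j) satisfies i < j and arr[i] > arr[j].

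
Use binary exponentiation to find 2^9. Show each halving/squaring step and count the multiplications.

Computing 2^9 by squaring (build up from 2^1; each line after the first costs one multiplication):

2^1 = 2
2^2 = (2^1)^2 = 2^2 = 4
2^4 = (2^2)^2 = 4^2 = 16
2^8 = (2^4)^2 = 16^2 = 256
2^9 = 2 * 2^8 = 2 * 256 = 512

Result: 512
Multiplications needed: 4 (4 lines after 2^1)

2^9 = 512. Using exponentiation by squaring, this requires 4 multiplications. The key idea: if the exponent is even, square the half-power; if odd, multiply by the base once.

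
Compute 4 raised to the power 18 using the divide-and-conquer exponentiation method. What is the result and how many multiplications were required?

Computing 4^18 by squaring (build up from 4^1; each line after the first costs one multiplication):

4^1 = 4
4^2 = (4^1)^2 = 4^2 = 16
4^4 = (4^2)^2 = 16^2 = 256
4^8 = (4^4)^2 = 256^2 = 65536
4^9 = 4 * 4^8 = 4 * 65536 = 262144
4^18 = (4^9)^2 = 262144^2 = 68719476736

Result: 68719476736
Multiplications needed: 5 (5 lines after 4^1)

4^18 = 68719476736. Using exponentiation by squaring, this requires 5 multiplications. The key idea: if the exponent is even, square the half-power; if odd, multiply by the base once.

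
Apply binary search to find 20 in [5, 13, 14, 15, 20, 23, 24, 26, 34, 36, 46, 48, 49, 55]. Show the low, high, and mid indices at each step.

Binary search for 20 in [5, 13, 14, 15, 20, 23, 24, 26, 34, 36, 46, 48, 49, 55]:

lo=0, hi=13, mid=6, arr[mid]=24 -> 24 > 20, search left half
lo=0, hi=5, mid=2, arr[mid]=14 -> 14 < 20, search right half
lo=3, hi=5, mid=4, arr[mid]=20 -> Found target at index 4!

Binary search finds 20 at index 4 after 3 comparisons. The search repeatedly halves the search space by comparing with the middle element.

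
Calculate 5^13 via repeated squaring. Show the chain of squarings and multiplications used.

Computing 5^13 by squaring (build up from 5^1; each line after the first costs one multiplication):

5^1 = 5
5^2 = (5^1)^2 = 5^2 = 25
5^3 = 5 * 5^2 = 5 * 25 = 125
5^6 = (5^3)^2 = 125^2 = 15625
5^12 = (5^6)^2 = 15625^2 = 244140625
5^13 = 5 * 5^12 = 5 * 244140625 = 1220703125

Result: 1220703125
Multiplications needed: 5 (5 lines after 5^1)

5^13 = 1220703125. Using exponentiation by squaring, this requires 5 multiplications. The key idea: if the exponent is even, square the half-power; if odd, multiply by the base once.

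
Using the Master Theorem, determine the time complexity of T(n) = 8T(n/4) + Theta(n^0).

Master Theorem for T(n) = 8T(n/4) + O(n^0):

a = 8, b = 4, c = 0
log_b(a) = log_4(8) = 1.5000

Case 1: c = 0 < log_4(8) = 1.5000
T(n) = O(n^(log_4 8))

For T(n) = 8T(n/4) + O(n^0): log_4(8) = 1.5000. This is Case 1 of the Master Theorem (c < log_b(a), work dominated by leaves), giving O(n^(log_4 8)).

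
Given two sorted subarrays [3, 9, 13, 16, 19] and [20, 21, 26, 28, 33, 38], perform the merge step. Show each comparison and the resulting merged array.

Merging process:

Compare 3 vs 20: take 3 from left. Merged: [3]
Compare 9 vs 20: take 9 from left. Merged: [3, 9]
Compare 13 vs 20: take 13 from left. Merged: [3, 9, 13]
Compare 16 vs 20: take 16 from left. Merged: [3, 9, 13, 16]
Compare 19 vs 20: take 19 from left. Merged: [3, 9, 13, 16, 19]
Append remaining from right: [20, 21, 26, 28, 33, 38]. Merged: [3, 9, 13, 16, 19, 20, 21, 26, 28, 33, 38]

Final merged array: [3, 9, 13, 16, 19, 20, 21, 26, 28, 33, 38]
Total comparisons: 5

The merged array is [3, 9, 13, 16, 19, 20, 21, 26, 28, 33, 38], requiring 5 comparisons. The merge step runs in O(n) time where n is the total number of elements.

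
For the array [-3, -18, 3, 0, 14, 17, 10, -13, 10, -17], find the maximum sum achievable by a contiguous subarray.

Using Kadane's algorithm on [-3, -18, 3, 0, 14, 17, 10, -13, 10, -17]:

Scanning through the array:
Position 1 (value -18): max_ending_here = -18, max_so_far = -3
Position 2 (value 3): max_ending_here = 3, max_so_far = 3
Position 3 (value 0): max_ending_here = 3, max_so_far = 3
Position 4 (value 14): max_ending_here = 17, max_so_far = 17
Position 5 (value 17): max_ending_here = 34, max_so_far = 34
Position 6 (value 10): max_ending_here = 44, max_so_far = 44
Position 7 (value -13): max_ending_here = 31, max_so_far = 44
Position 8 (value 10): max_ending_here = 41, max_so_far = 44
Position 9 (value -17): max_ending_here = 24, max_so_far = 44

Maximum subarray: [3, 0, 14, 17, 10]
Maximum sum: 44

The maximum subarray is [3, 0, 14, 17, 10] with sum 44. This subarray runs from index 2 to index 6.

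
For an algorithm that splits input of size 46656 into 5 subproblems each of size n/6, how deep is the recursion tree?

For divide and conquer with division factor 6:

Problem sizes at each level:
Level 0: 46656
Level 1: 7776
Level 2: 1296
Level 3: 216
Level 4: 36
Level 5: 6
Level 6: 1

The root is level 0 and the size-1 base case is level 6 (the tree spans levels 0 through 6, i.e. 7 levels counting the root), so the depth is the number of divisions: log_6(46656) = 6

The recursion tree depth is log_6(46656) = 6. At each level, the problem size is divided by 6, so it takes 6 divisions to reduce to a base case of size 1. The algorithm makes 5 recursive calls at each level.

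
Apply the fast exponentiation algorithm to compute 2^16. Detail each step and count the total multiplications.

Computing 2^16 by squaring (build up from 2^1; each line after the first costs one multiplication):

2^1 = 2
2^2 = (2^1)^2 = 2^2 = 4
2^4 = (2^2)^2 = 4^2 = 16
2^8 = (2^4)^2 = 16^2 = 256
2^16 = (2^8)^2 = 256^2 = 65536

Result: 65536
Multiplications needed: 4 (4 lines after 2^1)

2^16 = 65536. Using exponentiation by squaring, this requires 4 multiplications. The key idea: if the exponent is even, square the half-power; if odd, multiply by the base once.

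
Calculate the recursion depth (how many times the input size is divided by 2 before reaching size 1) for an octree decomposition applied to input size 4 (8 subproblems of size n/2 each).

For divide and conquer with division factor 2:

Problem sizes at each level:
Level 0: 4
Level 1: 2
Level 2: 1

The root is level 0 and the size-1 base case is level 2 (the tree spans levels 0 through 2, i.e. 3 levels counting the root), so the depth is the number of divisions: log_2(4) = 2

The recursion tree depth is log_2(4) = 2. At each level, the problem size is divided by 2, so it takes 2 divisions to reduce to a base case of size 1. The algorithm makes 8 recursive calls at each level.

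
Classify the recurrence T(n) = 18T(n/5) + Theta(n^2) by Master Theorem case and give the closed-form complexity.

Master Theorem for T(n) = 18T(n/5) + O(n^2):

a = 18, b = 5, c = 2
log_b(a) = log_5(18) = 1.7959

Case 3: c = 2 > log_5(18) = 1.7959
T(n) = O(n^2) = O(n^2)

For T(n) = 18T(n/5) + O(n^2): log_5(18) = 1.7959. This is Case 3 of the Master Theorem (c > log_b(a), work dominated by root), giving O(n^2).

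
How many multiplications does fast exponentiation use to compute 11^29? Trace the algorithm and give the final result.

Computing 11^29 by squaring (build up from 11^1; each line after the first costs one multiplication):

11^1 = 11
11^2 = (11^1)^2 = 11^2 = 121
11^3 = 11 * 11^2 = 11 * 121 = 1331
11^6 = (11^3)^2 = 1331^2 = 1771561
11^7 = 11 * 11^6 = 11 * 1771561 = 19487171
11^14 = (11^7)^2 = 19487171^2 = 379749833583241
11^28 = (11^14)^2 = 379749833583241^2 = 144209936106499234037676064081
11^29 = 11 * 11^28 = 11 * 144209936106499234037676064081 = 1586309297171491574414436704891

Result: 1586309297171491574414436704891
Multiplications needed: 7 (7 lines after 11^1)

11^29 = 1586309297171491574414436704891. Using exponentiation by squaring, this requires 7 multiplications. The key idea: if the exponent is even, square the half-power; if odd, multiply by the base once.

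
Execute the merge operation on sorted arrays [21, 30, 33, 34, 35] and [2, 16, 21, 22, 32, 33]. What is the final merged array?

Merging process:

Compare 21 vs 2: take 2 from right. Merged: [2]
Compare 21 vs 16: take 16 from right. Merged: [2, 16]
Compare 21 vs 21: take 21 from left. Merged: [2, 16, 21]
Compare 30 vs 21: take 21 from right. Merged: [2, 16, 21, 21]
Compare 30 vs 22: take 22 from right. Merged: [2, 16, 21, 21, 22]
Compare 30 vs 32: take 30 from left. Merged: [2, 16, 21, 21, 22, 30]
Compare 33 vs 32: take 32 from right. Merged: [2, 16, 21, 21, 22, 30, 32]
Compare 33 vs 33: take 33 from left. Merged: [2, 16, 21, 21, 22, 30, 32, 33]
Compare 34 vs 33: take 33 from right. Merged: [2, 16, 21, 21, 22, 30, 32, 33, 33]
Append remaining from left: [34, 35]. Merged: [2, 16, 21, 21, 22, 30, 32, 33, 33, 34, 35]

Final merged array: [2, 16, 21, 21, 22, 30, 32, 33, 33, 34, 35]
Total comparisons: 9

The merged array is [2, 16, 21, 21, 22, 30, 32, 33, 33, 34, 35], requiring 9 comparisons. The merge step runs in O(n) time where n is the total number of elements.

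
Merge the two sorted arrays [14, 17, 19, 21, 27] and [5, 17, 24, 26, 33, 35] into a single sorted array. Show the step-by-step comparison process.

Merging process:

Compare 14 vs 5: take 5 from right. Merged: [5]
Compare 14 vs 17: take 14 from left. Merged: [5, 14]
Compare 17 vs 17: take 17 from left. Merged: [5, 14, 17]
Compare 19 vs 17: take 17 from right. Merged: [5, 14, 17, 17]
Compare 19 vs 24: take 19 from left. Merged: [5, 14, 17, 17, 19]
Compare 21 vs 24: take 21 from left. Merged: [5, 14, 17, 17, 19, 21]
Compare 27 vs 24: take 24 from right. Merged: [5, 14, 17, 17, 19, 21, 24]
Compare 27 vs 26: take 26 from right. Merged: [5, 14, 17, 17, 19, 21, 24, 26]
Compare 27 vs 33: take 27 from left. Merged: [5, 14, 17, 17, 19, 21, 24, 26, 27]
Append remaining from right: [33, 35]. Merged: [5, 14, 17, 17, 19, 21, 24, 26, 27, 33, 35]

Final merged array: [5, 14, 17, 17, 19, 21, 24, 26, 27, 33, 35]
Total comparisons: 9

The merged array is [5, 14, 17, 17, 19, 21, 24, 26, 27, 33, 35], requiring 9 comparisons. The merge step runs in O(n) time where n is the total number of elements.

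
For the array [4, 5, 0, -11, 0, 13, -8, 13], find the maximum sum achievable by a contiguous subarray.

Using Kadane's algorithm on [4, 5, 0, -11, 0, 13, -8, 13]:

Scanning through the array:
Position 1 (value 5): max_ending_here = 9, max_so_far = 9
Position 2 (value 0): max_ending_here = 9, max_so_far = 9
Position 3 (value -11): max_ending_here = -2, max_so_far = 9
Position 4 (value 0): max_ending_here = 0, max_so_far = 9
Position 5 (value 13): max_ending_here = 13, max_so_far = 13
Position 6 (value -8): max_ending_here = 5, max_so_far = 13
Position 7 (value 13): max_ending_here = 18, max_so_far = 18

Maximum subarray: [0, 13, -8, 13]
Maximum sum: 18

The maximum subarray is [0, 13, -8, 13] with sum 18. This subarray runs from index 4 to index 7.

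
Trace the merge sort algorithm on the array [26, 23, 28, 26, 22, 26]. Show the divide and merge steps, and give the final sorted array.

Merge sort trace:

Split: [26, 23, 28, 26, 22, 26] -> [26, 23, 28] and [26, 22, 26]
  Split: [26, 23, 28] -> [26] and [23, 28]
    Split: [23, 28] -> [23] and [28]
    Merge: [23] + [28] -> [23, 28]
  Merge: [26] + [23, 28] -> [23, 26, 28]
  Split: [26, 22, 26] -> [26] and [22, 26]
    Split: [22, 26] -> [22] and [26]
    Merge: [22] + [26] -> [22, 26]
  Merge: [26] + [22, 26] -> [22, 26, 26]
Merge: [23, 26, 28] + [22, 26, 26] -> [22, 23, 26, 26, 26, 28]

Final sorted array: [22, 23, 26, 26, 26, 28]

The merge sort proceeds by recursively splitting the array and merging sorted halves.
After all merges, the sorted array is [22, 23, 26, 26, 26, 28].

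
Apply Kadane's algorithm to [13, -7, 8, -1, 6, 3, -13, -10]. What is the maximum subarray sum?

Using Kadane's algorithm on [13, -7, 8, -1, 6, 3, -13, -10]:

Scanning through the array:
Position 1 (value -7): max_ending_here = 6, max_so_far = 13
Position 2 (value 8): max_ending_here = 14, max_so_far = 14
Position 3 (value -1): max_ending_here = 13, max_so_far = 14
Position 4 (value 6): max_ending_here = 19, max_so_far = 19
Position 5 (value 3): max_ending_here = 22, max_so_far = 22
Position 6 (value -13): max_ending_here = 9, max_so_far = 22
Position 7 (value -10): max_ending_here = -1, max_so_far = 22

Maximum subarray: [13, -7, 8, -1, 6, 3]
Maximum sum: 22

The maximum subarray is [13, -7, 8, -1, 6, 3] with sum 22. This subarray runs from index 0 to index 5.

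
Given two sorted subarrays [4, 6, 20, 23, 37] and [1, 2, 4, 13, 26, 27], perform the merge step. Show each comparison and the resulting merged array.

Merging process:

Compare 4 vs 1: take 1 from right. Merged: [1]
Compare 4 vs 2: take 2 from right. Merged: [1, 2]
Compare 4 vs 4: take 4 from left. Merged: [1, 2, 4]
Compare 6 vs 4: take 4 from right. Merged: [1, 2, 4, 4]
Compare 6 vs 13: take 6 from left. Merged: [1, 2, 4, 4, 6]
Compare 20 vs 13: take 13 from right. Merged: [1, 2, 4, 4, 6, 13]
Compare 20 vs 26: take 20 from left. Merged: [1, 2, 4, 4, 6, 13, 20]
Compare 23 vs 26: take 23 from left. Merged: [1, 2, 4, 4, 6, 13, 20, 23]
Compare 37 vs 26: take 26 from right. Merged: [1, 2, 4, 4, 6, 13, 20, 23, 26]
Compare 37 vs 27: take 27 from right. Merged: [1, 2, 4, 4, 6, 13, 20, 23, 26, 27]
Append remaining from left: [37]. Merged: [1, 2, 4, 4, 6, 13, 20, 23, 26, 27, 37]

Final merged array: [1, 2, 4, 4, 6, 13, 20, 23, 26, 27, 37]
Total comparisons: 10

The merged array is [1, 2, 4, 4, 6, 13, 20, 23, 26, 27, 37], requiring 10 comparisons. The merge step runs in O(n) time where n is the total number of elements.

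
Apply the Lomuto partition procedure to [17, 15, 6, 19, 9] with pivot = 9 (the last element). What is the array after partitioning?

Lomuto partition with pivot = 9:

Initial array: [17, 15, 6, 19, 9]

arr[0]=17 > 9: no swap
arr[1]=15 > 9: no swap
arr[2]=6 <= 9: swap with position 0, array becomes [6, 15, 17, 19, 9]
arr[3]=19 > 9: no swap

Place pivot at position 1: [6, 9, 17, 19, 15]
Pivot position: 1

After partitioning with pivot 9, the array becomes [6, 9, 17, 19, 15]. The pivot is placed at index 1. All elements to the left of the pivot are <= 9, and all elements to the right are > 9.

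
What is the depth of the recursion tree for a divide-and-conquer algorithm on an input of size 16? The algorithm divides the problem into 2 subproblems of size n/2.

For divide and conquer with division factor 2:

Problem sizes at each level:
Level 0: 16
Level 1: 8
Level 2: 4
Level 3: 2
Level 4: 1

The root is level 0 and the size-1 base case is level 4 (the tree spans levels 0 through 4, i.e. 5 levels counting the root), so the depth is the number of divisions: log_2(16) = 4

The recursion tree depth is log_2(16) = 4. At each level, the problem size is divided by 2, so it takes 4 divisions to reduce to a base case of size 1. The algorithm makes 2 recursive calls at each level.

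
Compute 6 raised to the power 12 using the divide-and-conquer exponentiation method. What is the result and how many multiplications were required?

Computing 6^12 by squaring (build up from 6^1; each line after the first costs one multiplication):

6^1 = 6
6^2 = (6^1)^2 = 6^2 = 36
6^3 = 6 * 6^2 = 6 * 36 = 216
6^6 = (6^3)^2 = 216^2 = 46656
6^12 = (6^6)^2 = 46656^2 = 2176782336

Result: 2176782336
Multiplications needed: 4 (4 lines after 6^1)

6^12 = 2176782336. Using exponentiation by squaring, this requires 4 multiplications. The key idea: if the exponent is even, square the half-power; if odd, multiply by the base once.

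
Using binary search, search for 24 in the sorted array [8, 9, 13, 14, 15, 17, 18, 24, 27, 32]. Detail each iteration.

Binary search for 24 in [8, 9, 13, 14, 15, 17, 18, 24, 27, 32]:

lo=0, hi=9, mid=4, arr[mid]=15 -> 15 < 24, search right half
lo=5, hi=9, mid=7, arr[mid]=24 -> Found target at index 7!

Binary search finds 24 at index 7 after 2 comparisons. The search repeatedly halves the search space by comparing with the middle element.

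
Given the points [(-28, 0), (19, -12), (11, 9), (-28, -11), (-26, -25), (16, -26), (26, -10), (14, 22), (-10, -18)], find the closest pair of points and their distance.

Computing all pairwise distances among 9 points:

d((-28, 0), (19, -12)) = 48.5077
d((-28, 0), (11, 9)) = 40.025
d((-28, 0), (-28, -11)) = 11.0
d((-28, 0), (-26, -25)) = 25.0799
d((-28, 0), (16, -26)) = 51.1077
d((-28, 0), (26, -10)) = 54.9181
d((-28, 0), (14, 22)) = 47.4131
d((-28, 0), (-10, -18)) = 25.4558
d((19, -12), (11, 9)) = 22.4722
d((19, -12), (-28, -11)) = 47.0106
d((19, -12), (-26, -25)) = 46.8402
d((19, -12), (16, -26)) = 14.3178
d((19, -12), (26, -10)) = 7.2801 <-- minimum
d((19, -12), (14, 22)) = 34.3657
d((19, -12), (-10, -18)) = 29.6142
d((11, 9), (-28, -11)) = 43.8292
d((11, 9), (-26, -25)) = 50.2494
d((11, 9), (16, -26)) = 35.3553
d((11, 9), (26, -10)) = 24.2074
d((11, 9), (14, 22)) = 13.3417
d((11, 9), (-10, -18)) = 34.2053
d((-28, -11), (-26, -25)) = 14.1421
d((-28, -11), (16, -26)) = 46.4866
d((-28, -11), (26, -10)) = 54.0093
d((-28, -11), (14, 22)) = 53.4135
d((-28, -11), (-10, -18)) = 19.3132
d((-26, -25), (16, -26)) = 42.0119
d((-26, -25), (26, -10)) = 54.1202
d((-26, -25), (14, 22)) = 61.7171
d((-26, -25), (-10, -18)) = 17.4642
d((16, -26), (26, -10)) = 18.868
d((16, -26), (14, 22)) = 48.0416
d((16, -26), (-10, -18)) = 27.2029
d((26, -10), (14, 22)) = 34.176
d((26, -10), (-10, -18)) = 36.8782
d((14, 22), (-10, -18)) = 46.6476

Closest pair: (19, -12) and (26, -10) with distance 7.2801

The closest pair is (19, -12) and (26, -10) with Euclidean distance 7.2801. For 9 points, brute-force pairwise comparison is shown above. For large n, the divide-and-conquer algorithm (sort by x, recurse on halves, check the dividing strip) achieves O(n log n).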